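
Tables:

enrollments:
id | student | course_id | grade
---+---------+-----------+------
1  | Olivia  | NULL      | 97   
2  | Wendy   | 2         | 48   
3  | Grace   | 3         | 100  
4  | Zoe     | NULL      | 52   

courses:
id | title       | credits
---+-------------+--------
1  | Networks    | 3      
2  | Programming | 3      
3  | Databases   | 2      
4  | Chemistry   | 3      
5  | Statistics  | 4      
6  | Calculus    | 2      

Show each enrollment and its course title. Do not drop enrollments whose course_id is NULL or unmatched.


LEFT JOIN keeps every row from enrollments (the left table); where course_id has no match in courses, the course columns become NULL. Walk through each enrollment:
  - enrollment 1 (Olivia): course_id=NULL, no match -> kept with NULL
  - enrollment 2 (Wendy): course_id=2 -> matches Programming
  - enrollment 3 (Grace): course_id=3 -> matches Databases
  - enrollment 4 (Zoe): course_id=NULL, no match -> kept with NULL
All 4 rows appear; 2 have NULL course.

SQL:
SELECT a.student, b.title AS course
FROM enrollments a
LEFT JOIN courses b ON a.course_id = b.id

Result:
student | course     
--------+------------
Olivia  | NULL       
Wendy   | Programming
Grace   | Databases  
Zoe     | NULL       


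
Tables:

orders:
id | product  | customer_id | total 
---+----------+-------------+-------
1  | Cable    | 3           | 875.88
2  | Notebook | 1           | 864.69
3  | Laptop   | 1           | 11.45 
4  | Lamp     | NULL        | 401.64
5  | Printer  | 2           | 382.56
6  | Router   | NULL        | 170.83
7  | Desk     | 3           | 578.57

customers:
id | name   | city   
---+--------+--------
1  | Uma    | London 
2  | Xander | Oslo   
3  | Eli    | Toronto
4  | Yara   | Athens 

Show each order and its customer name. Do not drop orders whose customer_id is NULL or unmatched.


LEFT JOIN keeps every row from orders (the left table); where customer_id has no match in customers, the customer columns become NULL. Walk through each order:
  - order 1 (Cable): customer_id=3 -> matches Eli
  - order 2 (Notebook): customer_id=1 -> matches Uma
  - order 3 (Laptop): customer_id=1 -> matches Uma
  - order 4 (Lamp): customer_id=NULL, no match -> kept with NULL
  - order 5 (Printer): customer_id=2 -> matches Xander
  - order 6 (Router): customer_id=NULL, no match -> kept with NULL
  - order 7 (Desk): customer_id=3 -> matches Eli
All 7 rows appear; 2 have NULL customer.

SQL:
SELECT a.product, b.name AS customer
FROM orders a
LEFT JOIN customers b ON a.customer_id = b.id

Result:
product  | customer
---------+---------
Cable    | Eli     
Notebook | Uma     
Laptop   | Uma     
Lamp     | NULL    
Printer  | Xander  
Router   | NULL    
Desk     | Eli     


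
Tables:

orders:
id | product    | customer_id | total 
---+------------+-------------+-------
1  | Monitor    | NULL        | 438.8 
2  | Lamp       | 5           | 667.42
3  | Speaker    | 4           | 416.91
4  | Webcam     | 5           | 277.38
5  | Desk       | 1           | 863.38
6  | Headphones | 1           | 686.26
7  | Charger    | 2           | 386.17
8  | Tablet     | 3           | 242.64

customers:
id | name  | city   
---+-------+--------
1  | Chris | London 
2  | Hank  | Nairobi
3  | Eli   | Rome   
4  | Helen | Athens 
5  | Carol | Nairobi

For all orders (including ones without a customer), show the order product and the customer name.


LEFT JOIN keeps every row from orders (the left table); where customer_id has no match in customers, the customer columns become NULL. Walk through each order:
  - order 1 (Monitor): customer_id=NULL, no match -> kept with NULL
  - order 2 (Lamp): customer_id=5 -> matches Carol
  - order 3 (Speaker): customer_id=4 -> matches Helen
  - order 4 (Webcam): customer_id=5 -> matches Carol
  - order 5 (Desk): customer_id=1 -> matches Chris
  - order 6 (Headphones): customer_id=1 -> matches Chris
  - order 7 (Charger): customer_id=2 -> matches Hank
  - order 8 (Tablet): customer_id=3 -> matches Eli
All 8 rows appear; 1 has NULL customer.

SQL:
SELECT a.product, b.name AS customer
FROM orders a
LEFT JOIN customers b ON a.customer_id = b.id

Result:
product    | customer
-----------+---------
Monitor    | NULL    
Lamp       | Carol   
Speaker    | Helen   
Webcam     | Carol   
Desk       | Chris   
Headphones | Chris   
Charger    | Hank    
Tablet     | Eli     


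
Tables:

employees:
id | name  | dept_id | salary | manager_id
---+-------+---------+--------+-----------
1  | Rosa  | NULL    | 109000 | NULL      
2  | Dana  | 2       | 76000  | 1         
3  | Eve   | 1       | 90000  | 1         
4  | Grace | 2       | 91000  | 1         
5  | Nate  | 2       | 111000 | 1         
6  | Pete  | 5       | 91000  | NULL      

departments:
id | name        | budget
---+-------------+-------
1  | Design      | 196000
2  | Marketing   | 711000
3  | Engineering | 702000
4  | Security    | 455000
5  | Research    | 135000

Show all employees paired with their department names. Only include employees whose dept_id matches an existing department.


INNER JOIN keeps only employees rows whose dept_id matches an id in departments. Walk through each employee:
  - employee 1 (Rosa): dept_id=NULL, no match -> dropped
  - employee 2 (Dana): dept_id=2 -> matches Marketing
  - employee 3 (Eve): dept_id=1 -> matches Design
  - employee 4 (Grace): dept_id=2 -> matches Marketing
  - employee 5 (Nate): dept_id=2 -> matches Marketing
  - employee 6 (Pete): dept_id=5 -> matches Research
So 1 of 6 rows is dropped.

SQL:
SELECT a.name, b.name AS department
FROM employees a
INNER JOIN departments b ON a.dept_id = b.id

Result:
name  | department
------+-----------
Dana  | Marketing 
Eve   | Design    
Grace | Marketing 
Nate  | Marketing 
Pete  | Research  


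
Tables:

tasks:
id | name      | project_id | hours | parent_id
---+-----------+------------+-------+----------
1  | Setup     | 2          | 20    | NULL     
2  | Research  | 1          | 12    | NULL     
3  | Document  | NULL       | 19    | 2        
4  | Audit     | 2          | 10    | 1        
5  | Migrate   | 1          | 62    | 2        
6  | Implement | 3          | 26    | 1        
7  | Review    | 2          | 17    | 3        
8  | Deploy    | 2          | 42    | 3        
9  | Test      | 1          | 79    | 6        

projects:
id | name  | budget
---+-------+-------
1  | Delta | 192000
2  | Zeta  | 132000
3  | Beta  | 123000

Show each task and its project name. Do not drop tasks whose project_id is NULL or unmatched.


LEFT JOIN keeps every row from tasks (the left table); where project_id has no match in projects, the project columns become NULL. Walk through each task:
  - task 1 (Setup): project_id=2 -> matches Zeta
  - task 2 (Research): project_id=1 -> matches Delta
  - task 3 (Document): project_id=NULL, no match -> kept with NULL
  - task 4 (Audit): project_id=2 -> matches Zeta
  - task 5 (Migrate): project_id=1 -> matches Delta
  - task 6 (Implement): project_id=3 -> matches Beta
  - task 7 (Review): project_id=2 -> matches Zeta
  - task 8 (Deploy): project_id=2 -> matches Zeta
  - task 9 (Test): project_id=1 -> matches Delta
All 9 rows appear; 1 has NULL project.

SQL:
SELECT a.name, b.name AS project
FROM tasks a
LEFT JOIN projects b ON a.project_id = b.id

Result:
name      | project
----------+--------
Setup     | Zeta   
Research  | Delta  
Document  | NULL   
Audit     | Zeta   
Migrate   | Delta  
Implement | Beta   
Review    | Zeta   
Deploy    | Zeta   
Test      | Delta  


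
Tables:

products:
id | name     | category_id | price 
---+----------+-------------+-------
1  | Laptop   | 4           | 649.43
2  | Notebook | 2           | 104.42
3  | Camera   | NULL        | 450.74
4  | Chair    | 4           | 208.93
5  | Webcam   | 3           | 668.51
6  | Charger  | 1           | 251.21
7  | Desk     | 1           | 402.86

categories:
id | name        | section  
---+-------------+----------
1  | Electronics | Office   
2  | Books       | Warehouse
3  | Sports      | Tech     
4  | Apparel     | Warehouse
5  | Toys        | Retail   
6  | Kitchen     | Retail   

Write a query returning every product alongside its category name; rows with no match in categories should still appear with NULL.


LEFT JOIN keeps every row from products (the left table); where category_id has no match in categories, the category columns become NULL. Walk through each product:
  - product 1 (Laptop): category_id=4 -> matches Apparel
  - product 2 (Notebook): category_id=2 -> matches Books
  - product 3 (Camera): category_id=NULL, no match -> kept with NULL
  - product 4 (Chair): category_id=4 -> matches Apparel
  - product 5 (Webcam): category_id=3 -> matches Sports
  - product 6 (Charger): category_id=1 -> matches Electronics
  - product 7 (Desk): category_id=1 -> matches Electronics
All 7 rows appear; 1 has NULL category.

SQL:
SELECT a.name, b.name AS category
FROM products a
LEFT JOIN categories b ON a.category_id = b.id

Result:
name     | category   
---------+------------
Laptop   | Apparel    
Notebook | Books      
Camera   | NULL       
Chair    | Apparel    
Webcam   | Sports     
Charger  | Electronics
Desk     | Electronics


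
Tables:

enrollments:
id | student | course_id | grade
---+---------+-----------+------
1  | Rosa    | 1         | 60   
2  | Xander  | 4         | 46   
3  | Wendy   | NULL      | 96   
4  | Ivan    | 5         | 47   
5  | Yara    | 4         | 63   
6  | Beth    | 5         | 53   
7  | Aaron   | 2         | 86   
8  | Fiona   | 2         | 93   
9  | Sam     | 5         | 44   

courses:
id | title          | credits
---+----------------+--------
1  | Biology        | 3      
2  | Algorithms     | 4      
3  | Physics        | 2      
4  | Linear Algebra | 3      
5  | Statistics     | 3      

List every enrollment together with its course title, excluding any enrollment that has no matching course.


INNER JOIN keeps only enrollments rows whose course_id matches an id in courses. Walk through each enrollment:
  - enrollment 1 (Rosa): course_id=1 -> matches Biology
  - enrollment 2 (Xander): course_id=4 -> matches Linear Algebra
  - enrollment 3 (Wendy): course_id=NULL, no match -> dropped
  - enrollment 4 (Ivan): course_id=5 -> matches Statistics
  - enrollment 5 (Yara): course_id=4 -> matches Linear Algebra
  - enrollment 6 (Beth): course_id=5 -> matches Statistics
  - enrollment 7 (Aaron): course_id=2 -> matches Algorithms
  - enrollment 8 (Fiona): course_id=2 -> matches Algorithms
  - enrollment 9 (Sam): course_id=5 -> matches Statistics
So 1 of 9 rows is dropped.

SQL:
SELECT a.student, b.title AS course
FROM enrollments a
INNER JOIN courses b ON a.course_id = b.id

Result:
student | course        
--------+---------------
Rosa    | Biology       
Xander  | Linear Algebra
Ivan    | Statistics    
Yara    | Linear Algebra
Beth    | Statistics    
Aaron   | Algorithms    
Fiona   | Algorithms    
Sam     | Statistics    


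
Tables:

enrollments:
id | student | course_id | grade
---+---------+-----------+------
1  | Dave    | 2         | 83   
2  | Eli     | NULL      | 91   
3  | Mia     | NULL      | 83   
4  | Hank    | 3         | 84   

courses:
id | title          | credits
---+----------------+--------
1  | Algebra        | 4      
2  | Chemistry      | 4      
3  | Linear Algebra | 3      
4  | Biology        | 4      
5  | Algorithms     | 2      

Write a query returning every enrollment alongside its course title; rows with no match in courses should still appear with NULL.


LEFT JOIN keeps every row from enrollments (the left table); where course_id has no match in courses, the course columns become NULL. Walk through each enrollment:
  - enrollment 1 (Dave): course_id=2 -> matches Chemistry
  - enrollment 2 (Eli): course_id=NULL, no match -> kept with NULL
  - enrollment 3 (Mia): course_id=NULL, no match -> kept with NULL
  - enrollment 4 (Hank): course_id=3 -> matches Linear Algebra
All 4 rows appear; 2 have NULL course.

SQL:
SELECT a.student, b.title AS course
FROM enrollments a
LEFT JOIN courses b ON a.course_id = b.id

Result:
student | course        
--------+---------------
Dave    | Chemistry     
Eli     | NULL          
Mia     | NULL          
Hank    | Linear Algebra


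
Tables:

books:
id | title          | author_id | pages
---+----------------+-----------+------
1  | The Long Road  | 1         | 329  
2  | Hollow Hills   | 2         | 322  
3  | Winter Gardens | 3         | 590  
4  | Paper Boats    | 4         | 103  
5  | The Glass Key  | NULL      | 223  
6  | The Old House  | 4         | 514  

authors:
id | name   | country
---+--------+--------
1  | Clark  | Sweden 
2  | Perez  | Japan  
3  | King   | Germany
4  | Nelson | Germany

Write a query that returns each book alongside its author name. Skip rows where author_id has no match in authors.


INNER JOIN keeps only books rows whose author_id matches an id in authors. Walk through each book:
  - book 1 (The Long Road): author_id=1 -> matches Clark
  - book 2 (Hollow Hills): author_id=2 -> matches Perez
  - book 3 (Winter Gardens): author_id=3 -> matches King
  - book 4 (Paper Boats): author_id=4 -> matches Nelson
  - book 5 (The Glass Key): author_id=NULL, no match -> dropped
  - book 6 (The Old House): author_id=4 -> matches Nelson
So 1 of 6 rows is dropped.

SQL:
SELECT a.title, b.name AS author
FROM books a
INNER JOIN authors b ON a.author_id = b.id

Result:
title          | author
---------------+-------
The Long Road  | Clark 
Hollow Hills   | Perez 
Winter Gardens | King  
Paper Boats    | Nelson
The Old House  | Nelson


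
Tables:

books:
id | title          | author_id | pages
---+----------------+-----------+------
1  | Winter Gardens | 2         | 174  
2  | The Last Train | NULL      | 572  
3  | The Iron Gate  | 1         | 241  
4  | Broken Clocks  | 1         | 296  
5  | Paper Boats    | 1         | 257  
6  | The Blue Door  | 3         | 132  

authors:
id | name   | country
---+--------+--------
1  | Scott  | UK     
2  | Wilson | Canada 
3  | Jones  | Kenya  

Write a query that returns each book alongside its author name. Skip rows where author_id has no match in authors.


INNER JOIN keeps only books rows whose author_id matches an id in authors. Walk through each book:
  - book 1 (Winter Gardens): author_id=2 -> matches Wilson
  - book 2 (The Last Train): author_id=NULL, no match -> dropped
  - book 3 (The Iron Gate): author_id=1 -> matches Scott
  - book 4 (Broken Clocks): author_id=1 -> matches Scott
  - book 5 (Paper Boats): author_id=1 -> matches Scott
  - book 6 (The Blue Door): author_id=3 -> matches Jones
So 1 of 6 rows is dropped.

SQL:
SELECT a.title, b.name AS author
FROM books a
INNER JOIN authors b ON a.author_id = b.id

Result:
title          | author
---------------+-------
Winter Gardens | Wilson
The Iron Gate  | Scott 
Broken Clocks  | Scott 
Paper Boats    | Scott 
The Blue Door  | Jones 


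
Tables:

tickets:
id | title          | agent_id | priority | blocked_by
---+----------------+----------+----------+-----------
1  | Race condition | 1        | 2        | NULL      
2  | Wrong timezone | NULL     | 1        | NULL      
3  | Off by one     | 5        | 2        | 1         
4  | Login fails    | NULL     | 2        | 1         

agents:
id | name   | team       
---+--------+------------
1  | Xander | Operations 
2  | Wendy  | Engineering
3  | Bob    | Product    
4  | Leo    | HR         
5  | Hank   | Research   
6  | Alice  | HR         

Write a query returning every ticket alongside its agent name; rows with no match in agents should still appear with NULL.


LEFT JOIN keeps every row from tickets (the left table); where agent_id has no match in agents, the agent columns become NULL. Walk through each ticket:
  - ticket 1 (Race condition): agent_id=1 -> matches Xander
  - ticket 2 (Wrong timezone): agent_id=NULL, no match -> kept with NULL
  - ticket 3 (Off by one): agent_id=5 -> matches Hank
  - ticket 4 (Login fails): agent_id=NULL, no match -> kept with NULL
All 4 rows appear; 2 have NULL agent.

SQL:
SELECT a.title, b.name AS agent
FROM tickets a
LEFT JOIN agents b ON a.agent_id = b.id

Result:
title          | agent 
---------------+-------
Race condition | Xander
Wrong timezone | NULL  
Off by one     | Hank  
Login fails    | NULL  


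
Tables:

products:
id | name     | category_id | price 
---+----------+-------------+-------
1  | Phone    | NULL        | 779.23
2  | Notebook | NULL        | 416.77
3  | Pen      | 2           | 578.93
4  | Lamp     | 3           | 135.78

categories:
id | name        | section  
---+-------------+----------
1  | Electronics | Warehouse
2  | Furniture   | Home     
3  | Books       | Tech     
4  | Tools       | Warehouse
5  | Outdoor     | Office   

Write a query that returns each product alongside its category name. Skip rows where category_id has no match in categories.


INNER JOIN keeps only products rows whose category_id matches an id in categories. Walk through each product:
  - product 1 (Phone): category_id=NULL, no match -> dropped
  - product 2 (Notebook): category_id=NULL, no match -> dropped
  - product 3 (Pen): category_id=2 -> matches Furniture
  - product 4 (Lamp): category_id=3 -> matches Books
So 2 of 4 rows are dropped.

SQL:
SELECT a.name, b.name AS category
FROM products a
INNER JOIN categories b ON a.category_id = b.id

Result:
name | category 
-----+----------
Pen  | Furniture
Lamp | Books    


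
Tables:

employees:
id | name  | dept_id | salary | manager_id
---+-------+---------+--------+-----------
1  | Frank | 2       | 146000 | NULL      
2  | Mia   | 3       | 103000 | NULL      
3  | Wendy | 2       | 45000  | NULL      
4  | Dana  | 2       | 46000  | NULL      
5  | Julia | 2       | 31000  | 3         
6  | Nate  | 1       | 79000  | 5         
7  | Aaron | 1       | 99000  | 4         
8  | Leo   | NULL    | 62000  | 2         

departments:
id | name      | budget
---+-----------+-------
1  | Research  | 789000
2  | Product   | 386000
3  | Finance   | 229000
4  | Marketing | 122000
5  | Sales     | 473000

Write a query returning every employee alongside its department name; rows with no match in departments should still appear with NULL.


LEFT JOIN keeps every row from employees (the left table); where dept_id has no match in departments, the department columns become NULL. Walk through each employee:
  - employee 1 (Frank): dept_id=2 -> matches Product
  - employee 2 (Mia): dept_id=3 -> matches Finance
  - employee 3 (Wendy): dept_id=2 -> matches Product
  - employee 4 (Dana): dept_id=2 -> matches Product
  - employee 5 (Julia): dept_id=2 -> matches Product
  - employee 6 (Nate): dept_id=1 -> matches Research
  - employee 7 (Aaron): dept_id=1 -> matches Research
  - employee 8 (Leo): dept_id=NULL, no match -> kept with NULL
All 8 rows appear; 1 has NULL department.

SQL:
SELECT a.name, b.name AS department
FROM employees a
LEFT JOIN departments b ON a.dept_id = b.id

Result:
name  | department
------+-----------
Frank | Product   
Mia   | Finance   
Wendy | Product   
Dana  | Product   
Julia | Product   
Nate  | Research  
Aaron | Research  
Leo   | NULL      


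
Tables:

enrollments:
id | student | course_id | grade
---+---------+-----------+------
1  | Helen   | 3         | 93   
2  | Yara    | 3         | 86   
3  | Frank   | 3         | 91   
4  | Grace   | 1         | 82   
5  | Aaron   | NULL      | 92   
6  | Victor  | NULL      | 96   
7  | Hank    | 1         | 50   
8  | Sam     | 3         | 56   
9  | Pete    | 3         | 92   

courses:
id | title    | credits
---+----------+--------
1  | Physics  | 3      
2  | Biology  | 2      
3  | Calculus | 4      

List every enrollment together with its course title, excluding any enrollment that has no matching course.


INNER JOIN keeps only enrollments rows whose course_id matches an id in courses. Walk through each enrollment:
  - enrollment 1 (Helen): course_id=3 -> matches Calculus
  - enrollment 2 (Yara): course_id=3 -> matches Calculus
  - enrollment 3 (Frank): course_id=3 -> matches Calculus
  - enrollment 4 (Grace): course_id=1 -> matches Physics
  - enrollment 5 (Aaron): course_id=NULL, no match -> dropped
  - enrollment 6 (Victor): course_id=NULL, no match -> dropped
  - enrollment 7 (Hank): course_id=1 -> matches Physics
  - enrollment 8 (Sam): course_id=3 -> matches Calculus
  - enrollment 9 (Pete): course_id=3 -> matches Calculus
So 2 of 9 rows are dropped.

SQL:
SELECT a.student, b.title AS course
FROM enrollments a
INNER JOIN courses b ON a.course_id = b.id

Result:
student | course  
--------+---------
Helen   | Calculus
Yara    | Calculus
Frank   | Calculus
Grace   | Physics 
Hank    | Physics 
Sam     | Calculus
Pete    | Calculus


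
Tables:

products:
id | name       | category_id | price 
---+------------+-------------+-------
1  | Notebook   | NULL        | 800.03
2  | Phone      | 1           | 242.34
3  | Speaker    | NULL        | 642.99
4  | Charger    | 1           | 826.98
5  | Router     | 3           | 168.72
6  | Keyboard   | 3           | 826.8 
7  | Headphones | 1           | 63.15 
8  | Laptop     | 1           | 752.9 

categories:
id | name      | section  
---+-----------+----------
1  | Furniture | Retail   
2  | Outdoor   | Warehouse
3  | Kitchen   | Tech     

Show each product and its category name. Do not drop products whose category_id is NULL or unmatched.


LEFT JOIN keeps every row from products (the left table); where category_id has no match in categories, the category columns become NULL. Walk through each product:
  - product 1 (Notebook): category_id=NULL, no match -> kept with NULL
  - product 2 (Phone): category_id=1 -> matches Furniture
  - product 3 (Speaker): category_id=NULL, no match -> kept with NULL
  - product 4 (Charger): category_id=1 -> matches Furniture
  - product 5 (Router): category_id=3 -> matches Kitchen
  - product 6 (Keyboard): category_id=3 -> matches Kitchen
  - product 7 (Headphones): category_id=1 -> matches Furniture
  - product 8 (Laptop): category_id=1 -> matches Furniture
All 8 rows appear; 2 have NULL category.

SQL:
SELECT a.name, b.name AS category
FROM products a
LEFT JOIN categories b ON a.category_id = b.id

Result:
name       | category 
-----------+----------
Notebook   | NULL     
Phone      | Furniture
Speaker    | NULL     
Charger    | Furniture
Router     | Kitchen  
Keyboard   | Kitchen  
Headphones | Furniture
Laptop     | Furniture


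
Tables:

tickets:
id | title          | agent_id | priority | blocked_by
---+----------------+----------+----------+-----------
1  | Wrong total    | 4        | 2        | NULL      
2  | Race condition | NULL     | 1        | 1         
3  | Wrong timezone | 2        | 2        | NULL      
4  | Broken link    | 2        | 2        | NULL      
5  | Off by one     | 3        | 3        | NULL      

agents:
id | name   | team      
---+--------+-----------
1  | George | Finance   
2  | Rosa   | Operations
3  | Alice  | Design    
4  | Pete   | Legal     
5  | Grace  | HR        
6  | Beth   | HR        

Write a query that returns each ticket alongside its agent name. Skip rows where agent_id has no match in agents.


INNER JOIN keeps only tickets rows whose agent_id matches an id in agents. Walk through each ticket:
  - ticket 1 (Wrong total): agent_id=4 -> matches Pete
  - ticket 2 (Race condition): agent_id=NULL, no match -> dropped
  - ticket 3 (Wrong timezone): agent_id=2 -> matches Rosa
  - ticket 4 (Broken link): agent_id=2 -> matches Rosa
  - ticket 5 (Off by one): agent_id=3 -> matches Alice
So 1 of 5 rows is dropped.

SQL:
SELECT a.title, b.name AS agent
FROM tickets a
INNER JOIN agents b ON a.agent_id = b.id

Result:
title          | agent
---------------+------
Wrong total    | Pete 
Wrong timezone | Rosa 
Broken link    | Rosa 
Off by one     | Alice


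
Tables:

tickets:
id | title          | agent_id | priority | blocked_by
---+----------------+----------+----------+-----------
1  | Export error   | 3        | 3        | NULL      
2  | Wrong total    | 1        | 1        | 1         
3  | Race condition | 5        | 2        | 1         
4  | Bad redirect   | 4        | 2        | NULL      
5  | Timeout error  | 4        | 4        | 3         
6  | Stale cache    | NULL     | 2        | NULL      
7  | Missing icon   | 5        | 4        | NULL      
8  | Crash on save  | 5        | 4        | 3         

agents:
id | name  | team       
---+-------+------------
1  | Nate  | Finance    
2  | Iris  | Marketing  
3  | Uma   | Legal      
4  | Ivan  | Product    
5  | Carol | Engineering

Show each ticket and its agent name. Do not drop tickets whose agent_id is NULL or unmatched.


LEFT JOIN keeps every row from tickets (the left table); where agent_id has no match in agents, the agent columns become NULL. Walk through each ticket:
  - ticket 1 (Export error): agent_id=3 -> matches Uma
  - ticket 2 (Wrong total): agent_id=1 -> matches Nate
  - ticket 3 (Race condition): agent_id=5 -> matches Carol
  - ticket 4 (Bad redirect): agent_id=4 -> matches Ivan
  - ticket 5 (Timeout error): agent_id=4 -> matches Ivan
  - ticket 6 (Stale cache): agent_id=NULL, no match -> kept with NULL
  - ticket 7 (Missing icon): agent_id=5 -> matches Carol
  - ticket 8 (Crash on save): agent_id=5 -> matches Carol
All 8 rows appear; 1 has NULL agent.

SQL:
SELECT a.title, b.name AS agent
FROM tickets a
LEFT JOIN agents b ON a.agent_id = b.id

Result:
title          | agent
---------------+------
Export error   | Uma  
Wrong total    | Nate 
Race condition | Carol
Bad redirect   | Ivan 
Timeout error  | Ivan 
Stale cache    | NULL 
Missing icon   | Carol
Crash on save  | Carol


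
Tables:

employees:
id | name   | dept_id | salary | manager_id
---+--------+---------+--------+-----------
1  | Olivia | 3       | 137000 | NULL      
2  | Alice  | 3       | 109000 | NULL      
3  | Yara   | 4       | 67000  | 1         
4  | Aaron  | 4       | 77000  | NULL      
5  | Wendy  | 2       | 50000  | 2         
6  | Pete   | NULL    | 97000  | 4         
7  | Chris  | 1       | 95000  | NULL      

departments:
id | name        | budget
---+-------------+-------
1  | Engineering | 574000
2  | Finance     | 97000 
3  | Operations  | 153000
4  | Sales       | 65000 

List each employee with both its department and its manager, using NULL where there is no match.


Two LEFT JOINs from the same base table employees: one to departments via dept_id, one to employees itself via manager_id. Both are LEFT so every employee is preserved.
Match against departments:
  - employee 1 (Olivia): dept_id=3 -> matches Operations
  - employee 2 (Alice): dept_id=3 -> matches Operations
  - employee 3 (Yara): dept_id=4 -> matches Sales
  - employee 4 (Aaron): dept_id=4 -> matches Sales
  - employee 5 (Wendy): dept_id=2 -> matches Finance
  - employee 6 (Pete): dept_id=NULL, no match -> kept with NULL
  - employee 7 (Chris): dept_id=1 -> matches Engineering
Match against employees (self):
  - employee 1 (Olivia): manager_id=NULL -> NULL
  - employee 2 (Alice): manager_id=NULL -> NULL
  - employee 3 (Yara): manager_id=1 -> Olivia
  - employee 4 (Aaron): manager_id=NULL -> NULL
  - employee 5 (Wendy): manager_id=2 -> Alice
  - employee 6 (Pete): manager_id=4 -> Aaron
  - employee 7 (Chris): manager_id=NULL -> NULL

SQL:
SELECT a.name, b.name AS department, c.name AS manager
FROM employees a
LEFT JOIN departments b ON a.dept_id = b.id
LEFT JOIN employees c ON a.manager_id = c.id

Result:
name   | department  | manager
-------+-------------+--------
Olivia | Operations  | NULL   
Alice  | Operations  | NULL   
Yara   | Sales       | Olivia 
Aaron  | Sales       | NULL   
Wendy  | Finance     | Alice  
Pete   | NULL        | Aaron  
Chris  | Engineering | NULL   


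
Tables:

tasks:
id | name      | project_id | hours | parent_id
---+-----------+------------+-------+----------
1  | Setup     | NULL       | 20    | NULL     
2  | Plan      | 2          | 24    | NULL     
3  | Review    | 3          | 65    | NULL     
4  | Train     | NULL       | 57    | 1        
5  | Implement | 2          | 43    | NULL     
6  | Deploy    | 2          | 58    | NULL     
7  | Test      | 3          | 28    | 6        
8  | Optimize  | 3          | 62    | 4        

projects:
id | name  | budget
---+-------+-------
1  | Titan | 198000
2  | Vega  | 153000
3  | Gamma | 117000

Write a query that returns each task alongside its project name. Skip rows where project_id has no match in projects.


INNER JOIN keeps only tasks rows whose project_id matches an id in projects. Walk through each task:
  - task 1 (Setup): project_id=NULL, no match -> dropped
  - task 2 (Plan): project_id=2 -> matches Vega
  - task 3 (Review): project_id=3 -> matches Gamma
  - task 4 (Train): project_id=NULL, no match -> dropped
  - task 5 (Implement): project_id=2 -> matches Vega
  - task 6 (Deploy): project_id=2 -> matches Vega
  - task 7 (Test): project_id=3 -> matches Gamma
  - task 8 (Optimize): project_id=3 -> matches Gamma
So 2 of 8 rows are dropped.

SQL:
SELECT a.name, b.name AS project
FROM tasks a
INNER JOIN projects b ON a.project_id = b.id

Result:
name      | project
----------+--------
Plan      | Vega   
Review    | Gamma  
Implement | Vega   
Deploy    | Vega   
Test      | Gamma  
Optimize  | Gamma  


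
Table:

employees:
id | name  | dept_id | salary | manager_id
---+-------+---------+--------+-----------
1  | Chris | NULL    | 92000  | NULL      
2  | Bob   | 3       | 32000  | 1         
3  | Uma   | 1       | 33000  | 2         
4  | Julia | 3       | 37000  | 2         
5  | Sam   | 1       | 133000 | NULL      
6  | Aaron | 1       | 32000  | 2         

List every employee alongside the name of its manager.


This is a self-join: employees is joined to a second copy of itself, matching each row's manager_id to another row's id. Use LEFT JOIN so rows with manager_id=NULL are kept.
  - employee 1 (Chris): manager_id=NULL -> NULL
  - employee 2 (Bob): manager_id=1 -> Chris
  - employee 3 (Uma): manager_id=2 -> Bob
  - employee 4 (Julia): manager_id=2 -> Bob
  - employee 5 (Sam): manager_id=NULL -> NULL
  - employee 6 (Aaron): manager_id=2 -> Bob

SQL:
SELECT a.name AS item, b.name AS manager
FROM employees a
LEFT JOIN employees b ON a.manager_id = b.id

Result:
item  | manager
------+--------
Chris | NULL   
Bob   | Chris  
Uma   | Bob    
Julia | Bob    
Sam   | NULL   
Aaron | Bob    


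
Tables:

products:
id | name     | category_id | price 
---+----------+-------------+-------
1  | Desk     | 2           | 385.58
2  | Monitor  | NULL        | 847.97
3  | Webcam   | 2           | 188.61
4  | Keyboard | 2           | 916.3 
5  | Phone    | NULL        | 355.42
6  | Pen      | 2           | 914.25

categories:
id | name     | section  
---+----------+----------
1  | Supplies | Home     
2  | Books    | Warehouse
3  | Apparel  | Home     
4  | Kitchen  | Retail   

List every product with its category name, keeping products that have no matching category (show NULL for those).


LEFT JOIN keeps every row from products (the left table); where category_id has no match in categories, the category columns become NULL. Walk through each product:
  - product 1 (Desk): category_id=2 -> matches Books
  - product 2 (Monitor): category_id=NULL, no match -> kept with NULL
  - product 3 (Webcam): category_id=2 -> matches Books
  - product 4 (Keyboard): category_id=2 -> matches Books
  - product 5 (Phone): category_id=NULL, no match -> kept with NULL
  - product 6 (Pen): category_id=2 -> matches Books
All 6 rows appear; 2 have NULL category.

SQL:
SELECT a.name, b.name AS category
FROM products a
LEFT JOIN categories b ON a.category_id = b.id

Result:
name     | category
---------+---------
Desk     | Books   
Monitor  | NULL    
Webcam   | Books   
Keyboard | Books   
Phone    | NULL    
Pen      | Books   


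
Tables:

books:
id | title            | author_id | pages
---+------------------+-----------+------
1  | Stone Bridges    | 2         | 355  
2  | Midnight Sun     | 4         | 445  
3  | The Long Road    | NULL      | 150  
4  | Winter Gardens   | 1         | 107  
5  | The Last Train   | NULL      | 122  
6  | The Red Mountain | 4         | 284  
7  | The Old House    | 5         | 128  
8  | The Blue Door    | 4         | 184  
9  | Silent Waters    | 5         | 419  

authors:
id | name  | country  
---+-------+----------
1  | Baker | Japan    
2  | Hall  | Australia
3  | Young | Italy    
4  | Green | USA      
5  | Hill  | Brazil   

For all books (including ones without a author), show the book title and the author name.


LEFT JOIN keeps every row from books (the left table); where author_id has no match in authors, the author columns become NULL. Walk through each book:
  - book 1 (Stone Bridges): author_id=2 -> matches Hall
  - book 2 (Midnight Sun): author_id=4 -> matches Green
  - book 3 (The Long Road): author_id=NULL, no match -> kept with NULL
  - book 4 (Winter Gardens): author_id=1 -> matches Baker
  - book 5 (The Last Train): author_id=NULL, no match -> kept with NULL
  - book 6 (The Red Mountain): author_id=4 -> matches Green
  - book 7 (The Old House): author_id=5 -> matches Hill
  - book 8 (The Blue Door): author_id=4 -> matches Green
  - book 9 (Silent Waters): author_id=5 -> matches Hill
All 9 rows appear; 2 have NULL author.

SQL:
SELECT a.title, b.name AS author
FROM books a
LEFT JOIN authors b ON a.author_id = b.id

Result:
title            | author
-----------------+-------
Stone Bridges    | Hall  
Midnight Sun     | Green 
The Long Road    | NULL  
Winter Gardens   | Baker 
The Last Train   | NULL  
The Red Mountain | Green 
The Old House    | Hill  
The Blue Door    | Green 
Silent Waters    | Hill  


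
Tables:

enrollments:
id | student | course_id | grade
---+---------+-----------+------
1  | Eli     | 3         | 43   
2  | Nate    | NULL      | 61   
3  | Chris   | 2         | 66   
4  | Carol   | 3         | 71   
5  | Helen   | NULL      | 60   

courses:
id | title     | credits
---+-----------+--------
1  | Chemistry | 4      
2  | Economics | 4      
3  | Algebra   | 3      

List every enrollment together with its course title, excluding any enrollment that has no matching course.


INNER JOIN keeps only enrollments rows whose course_id matches an id in courses. Walk through each enrollment:
  - enrollment 1 (Eli): course_id=3 -> matches Algebra
  - enrollment 2 (Nate): course_id=NULL, no match -> dropped
  - enrollment 3 (Chris): course_id=2 -> matches Economics
  - enrollment 4 (Carol): course_id=3 -> matches Algebra
  - enrollment 5 (Helen): course_id=NULL, no match -> dropped
So 2 of 5 rows are dropped.

SQL:
SELECT a.student, b.title AS course
FROM enrollments a
INNER JOIN courses b ON a.course_id = b.id

Result:
student | course   
--------+----------
Eli     | Algebra  
Chris   | Economics
Carol   | Algebra  


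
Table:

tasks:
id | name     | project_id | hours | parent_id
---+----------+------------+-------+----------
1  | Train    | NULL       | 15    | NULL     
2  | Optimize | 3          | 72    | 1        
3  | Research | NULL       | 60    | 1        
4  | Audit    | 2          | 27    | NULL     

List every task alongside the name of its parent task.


This is a self-join: tasks is joined to a second copy of itself, matching each row's parent_id to another row's id. Use LEFT JOIN so rows with parent_id=NULL are kept.
  - task 1 (Train): parent_id=NULL -> NULL
  - task 2 (Optimize): parent_id=1 -> Train
  - task 3 (Research): parent_id=1 -> Train
  - task 4 (Audit): parent_id=NULL -> NULL

SQL:
SELECT a.name AS item, b.name AS parent
FROM tasks a
LEFT JOIN tasks b ON a.parent_id = b.id

Result:
item     | parent
---------+-------
Train    | NULL  
Optimize | Train 
Research | Train 
Audit    | NULL  


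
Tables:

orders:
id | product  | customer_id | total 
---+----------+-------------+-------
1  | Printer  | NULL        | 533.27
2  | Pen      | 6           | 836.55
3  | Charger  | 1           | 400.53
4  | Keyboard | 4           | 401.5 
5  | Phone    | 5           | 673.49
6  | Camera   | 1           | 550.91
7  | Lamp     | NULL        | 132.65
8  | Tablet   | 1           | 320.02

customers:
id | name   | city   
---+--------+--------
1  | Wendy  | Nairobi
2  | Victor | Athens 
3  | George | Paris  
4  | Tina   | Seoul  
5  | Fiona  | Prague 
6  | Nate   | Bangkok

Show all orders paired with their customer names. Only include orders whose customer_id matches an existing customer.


INNER JOIN keeps only orders rows whose customer_id matches an id in customers. Walk through each order:
  - order 1 (Printer): customer_id=NULL, no match -> dropped
  - order 2 (Pen): customer_id=6 -> matches Nate
  - order 3 (Charger): customer_id=1 -> matches Wendy
  - order 4 (Keyboard): customer_id=4 -> matches Tina
  - order 5 (Phone): customer_id=5 -> matches Fiona
  - order 6 (Camera): customer_id=1 -> matches Wendy
  - order 7 (Lamp): customer_id=NULL, no match -> dropped
  - order 8 (Tablet): customer_id=1 -> matches Wendy
So 2 of 8 rows are dropped.

SQL:
SELECT a.product, b.name AS customer
FROM orders a
INNER JOIN customers b ON a.customer_id = b.id

Result:
product  | customer
---------+---------
Pen      | Nate    
Charger  | Wendy   
Keyboard | Tina    
Phone    | Fiona   
Camera   | Wendy   
Tablet   | Wendy   


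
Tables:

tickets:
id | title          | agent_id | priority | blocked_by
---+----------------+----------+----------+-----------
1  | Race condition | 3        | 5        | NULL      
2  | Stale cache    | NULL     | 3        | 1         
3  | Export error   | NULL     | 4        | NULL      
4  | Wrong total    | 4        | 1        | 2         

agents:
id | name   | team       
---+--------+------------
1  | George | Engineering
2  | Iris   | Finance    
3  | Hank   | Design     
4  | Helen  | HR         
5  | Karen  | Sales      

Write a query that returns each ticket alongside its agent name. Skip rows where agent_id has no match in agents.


INNER JOIN keeps only tickets rows whose agent_id matches an id in agents. Walk through each ticket:
  - ticket 1 (Race condition): agent_id=3 -> matches Hank
  - ticket 2 (Stale cache): agent_id=NULL, no match -> dropped
  - ticket 3 (Export error): agent_id=NULL, no match -> dropped
  - ticket 4 (Wrong total): agent_id=4 -> matches Helen
So 2 of 4 rows are dropped.

SQL:
SELECT a.title, b.name AS agent
FROM tickets a
INNER JOIN agents b ON a.agent_id = b.id

Result:
title          | agent
---------------+------
Race condition | Hank 
Wrong total    | Helen


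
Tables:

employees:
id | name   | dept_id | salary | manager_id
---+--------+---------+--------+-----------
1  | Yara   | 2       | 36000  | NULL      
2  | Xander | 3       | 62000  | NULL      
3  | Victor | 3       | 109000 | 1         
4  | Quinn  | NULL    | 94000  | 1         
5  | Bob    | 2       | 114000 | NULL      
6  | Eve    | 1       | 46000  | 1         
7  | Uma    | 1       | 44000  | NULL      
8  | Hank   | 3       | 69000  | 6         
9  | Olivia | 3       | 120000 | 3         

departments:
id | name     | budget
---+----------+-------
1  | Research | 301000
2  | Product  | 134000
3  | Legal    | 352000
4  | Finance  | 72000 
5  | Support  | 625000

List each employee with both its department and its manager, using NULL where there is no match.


Two LEFT JOINs from the same base table employees: one to departments via dept_id, one to employees itself via manager_id. Both are LEFT so every employee is preserved.
Match against departments:
  - employee 1 (Yara): dept_id=2 -> matches Product
  - employee 2 (Xander): dept_id=3 -> matches Legal
  - employee 3 (Victor): dept_id=3 -> matches Legal
  - employee 4 (Quinn): dept_id=NULL, no match -> kept with NULL
  - employee 5 (Bob): dept_id=2 -> matches Product
  - employee 6 (Eve): dept_id=1 -> matches Research
  - employee 7 (Uma): dept_id=1 -> matches Research
  - employee 8 (Hank): dept_id=3 -> matches Legal
  - employee 9 (Olivia): dept_id=3 -> matches Legal
Match against employees (self):
  - employee 1 (Yara): manager_id=NULL -> NULL
  - employee 2 (Xander): manager_id=NULL -> NULL
  - employee 3 (Victor): manager_id=1 -> Yara
  - employee 4 (Quinn): manager_id=1 -> Yara
  - employee 5 (Bob): manager_id=NULL -> NULL
  - employee 6 (Eve): manager_id=1 -> Yara
  - employee 7 (Uma): manager_id=NULL -> NULL
  - employee 8 (Hank): manager_id=6 -> Eve
  - employee 9 (Olivia): manager_id=3 -> Victor

SQL:
SELECT a.name, b.name AS department, c.name AS manager
FROM employees a
LEFT JOIN departments b ON a.dept_id = b.id
LEFT JOIN employees c ON a.manager_id = c.id

Result:
name   | department | manager
-------+------------+--------
Yara   | Product    | NULL   
Xander | Legal      | NULL   
Victor | Legal      | Yara   
Quinn  | NULL       | Yara   
Bob    | Product    | NULL   
Eve    | Research   | Yara   
Uma    | Research   | NULL   
Hank   | Legal      | Eve    
Olivia | Legal      | Victor 
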